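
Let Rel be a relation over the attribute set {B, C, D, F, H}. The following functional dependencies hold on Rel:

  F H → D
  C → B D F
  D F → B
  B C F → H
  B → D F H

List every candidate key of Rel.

Attribute C never appears on the right-hand side of any dependency, so C must belong to every candidate key.
{C}⁺ = {B, C, D, F, H}, which is all of the schema, so {C} is the only candidate key.

C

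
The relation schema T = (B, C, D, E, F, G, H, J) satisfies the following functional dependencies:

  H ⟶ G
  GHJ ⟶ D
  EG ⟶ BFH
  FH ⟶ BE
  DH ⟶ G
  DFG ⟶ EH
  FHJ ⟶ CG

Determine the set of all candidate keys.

(E, G, J), (E, H, J), (F, H, J), (D, F, G, J)

Attribute J never appears on the right-hand side of any dependency, so J must belong to every candidate key.
{J}⁺ = {J}, which is not all of the schema, so we must add further attributes.
{E, G, J}⁺: EG→BFH adds B, F, H; FHJ→CG adds C; GHJ→D adds D → {B, C, D, E, F, G, H, J}. Minimal: {G, J}⁺ = {G, J}; {E, J}⁺ = {E, J}; {E, G}⁺ = {B, E, F, G, H} — none reach the full schema.
{E, H, J}⁺: H→G adds G; GHJ→D adds D; EG→BFH adds B, F; FHJ→CG adds C → {B, C, D, E, F, G, H, J}. Minimal: {H, J}⁺ = {D, G, H, J}; {E, J}⁺ = {E, J}; {E, H}⁺ = {B, E, F, G, H} — none reach the full schema.
{F, H, J}⁺: H→G adds G; GHJ→D adds D; FH→BE adds B, E; FHJ→CG adds C → {B, C, D, E, F, G, H, J}. Minimal: {H, J}⁺ = {D, G, H, J}; {F, J}⁺ = {F, J}; {F, H}⁺ = {B, E, F, G, H} — none reach the full schema.
{D, F, G, J}⁺: DFG→EH adds E, H; FHJ→CG adds C; EG→BFH adds B → {B, C, D, E, F, G, H, J}. Minimal: {F, G, J}⁺ = {F, G, J}; {D, G, J}⁺ = {D, G, J}; {D, F, J}⁺ = {D, F, J}; … — none reach the full schema.
Any other superkey contains one of these as a subset, so there are no further candidate keys.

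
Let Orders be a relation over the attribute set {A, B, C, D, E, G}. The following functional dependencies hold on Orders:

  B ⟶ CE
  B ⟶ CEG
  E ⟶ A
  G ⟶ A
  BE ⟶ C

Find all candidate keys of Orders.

BD

Attributes B, D never appear on any right-hand side, so every candidate key must contain {B, D}.
{B, D}⁺ = {A, B, C, D, E, G}, which is all of the schema, so {B, D} is the only candidate key.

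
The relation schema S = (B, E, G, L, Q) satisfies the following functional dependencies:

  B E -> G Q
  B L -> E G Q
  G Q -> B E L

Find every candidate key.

{B, E}⁺: BE→GQ adds G, Q; GQ→BEL adds L → {B, E, G, L, Q}. Minimal: {E}⁺ = {E}; {B}⁺ = {B} — none reach the full schema.
{B, L}⁺: BL→EGQ adds E, G, Q → {B, E, G, L, Q}. Minimal: {L}⁺ = {L}; {B}⁺ = {B} — none reach the full schema.
{G, Q}⁺: GQ→BEL adds B, E, L → {B, E, G, L, Q}. Minimal: {Q}⁺ = {Q}; {G}⁺ = {G} — none reach the full schema.

(B, E); (B, L); (G, Q)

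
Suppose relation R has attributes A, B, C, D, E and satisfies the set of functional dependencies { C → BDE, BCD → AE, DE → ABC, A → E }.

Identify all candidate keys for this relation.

{C}⁺: C→BDE adds B, D, E; BCD→AE adds A → {A, B, C, D, E}.
{A, D}⁺: A→E adds E; DE→ABC adds B, C → {A, B, C, D, E}. Minimal: {D}⁺ = {D}; {A}⁺ = {A, E} — none reach the full schema.
{D, E}⁺: DE→ABC adds A, B, C → {A, B, C, D, E}. Minimal: {E}⁺ = {E}; {D}⁺ = {D} — none reach the full schema.
Any other superkey contains one of these as a subset, so there are no further candidate keys.

{C}; {A, D}; {D, E}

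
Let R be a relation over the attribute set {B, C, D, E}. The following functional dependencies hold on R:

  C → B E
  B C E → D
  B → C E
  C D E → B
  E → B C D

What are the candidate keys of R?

{B}⁺: B→CE adds C, E; E→BCD adds D → {B, C, D, E}.
{C}⁺: C→BE adds B, E; BCE→D adds D → {B, C, D, E}.
{E}⁺: E→BCD adds B, C, D → {B, C, D, E}.

{B}, {C}, {E}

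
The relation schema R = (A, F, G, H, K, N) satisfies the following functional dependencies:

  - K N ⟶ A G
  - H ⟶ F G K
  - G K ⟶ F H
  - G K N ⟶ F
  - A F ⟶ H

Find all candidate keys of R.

{H, N}; {K, N}; {A, F, N}

{H, N}⁺: H→FGK adds F, G, K; KN→AG adds A → {A, F, G, H, K, N}. Minimal: {N}⁺ = {N}; {H}⁺ = {F, G, H, K} — none reach the full schema.
{K, N}⁺: KN→AG adds A, G; GK→FH adds F, H → {A, F, G, H, K, N}. Minimal: {N}⁺ = {N}; {K}⁺ = {K} — none reach the full schema.
{A, F, N}⁺: AF→H adds H; H→FGK adds G, K → {A, F, G, H, K, N}. Minimal: {F, N}⁺ = {F, N}; {A, N}⁺ = {A, N}; {A, F}⁺ = {A, F, G, H, K} — none reach the full schema.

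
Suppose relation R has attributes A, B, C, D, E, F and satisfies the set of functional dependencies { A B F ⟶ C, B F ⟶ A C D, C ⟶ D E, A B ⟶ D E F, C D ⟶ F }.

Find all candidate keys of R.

AB, BC, BF

{A, B}⁺: AB→DEF adds D, E, F; ABF→C adds C → {A, B, C, D, E, F}. Minimal: {B}⁺ = {B}; {A}⁺ = {A} — none reach the full schema.
{B, C}⁺: C→DE adds D, E; CD→F adds F; BF→ACD adds A → {A, B, C, D, E, F}. Minimal: {C}⁺ = {C, D, E, F}; {B}⁺ = {B} — none reach the full schema.
{B, F}⁺: BF→ACD adds A, C, D; C→DE adds E → {A, B, C, D, E, F}. Minimal: {F}⁺ = {F}; {B}⁺ = {B} — none reach the full schema.
Any other superkey contains one of these as a subset, so there are no further candidate keys.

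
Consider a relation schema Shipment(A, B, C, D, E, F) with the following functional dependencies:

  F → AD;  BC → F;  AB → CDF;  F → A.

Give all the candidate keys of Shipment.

ABE, BCE, BEF

Attributes B, E never appear on any right-hand side, so every candidate key must contain {B, E}.
{B, E}⁺ = {B, E}, which is not all of the schema, so we must add further attributes.
{A, B, E}⁺: AB→CDF adds C, D, F → {A, B, C, D, E, F}. Minimal: {B, E}⁺ = {B, E}; {A, E}⁺ = {A, E}; {A, B}⁺ = {A, B, C, D, F} — none reach the full schema.
{B, C, E}⁺: BC→F adds F; F→A adds A; F→AD adds D → {A, B, C, D, E, F}. Minimal: {C, E}⁺ = {C, E}; {B, E}⁺ = {B, E}; {B, C}⁺ = {A, B, C, D, F} — none reach the full schema.
{B, E, F}⁺: F→AD adds A, D; AB→CDF adds C → {A, B, C, D, E, F}. Minimal: {E, F}⁺ = {A, D, E, F}; {B, F}⁺ = {A, B, C, D, F}; {B, E}⁺ = {B, E} — none reach the full schema.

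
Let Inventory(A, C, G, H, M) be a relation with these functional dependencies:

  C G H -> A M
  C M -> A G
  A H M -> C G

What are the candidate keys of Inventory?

AHM, CGH, CHM

Attribute H never appears on the right-hand side of any dependency, so H must belong to every candidate key.
{H}⁺ = {H}, which is not all of the schema, so we must add further attributes.
{A, H, M}⁺: AHM→CG adds C, G → {A, C, G, H, M}. Minimal: {H, M}⁺ = {H, M}; {A, M}⁺ = {A, M}; {A, H}⁺ = {A, H} — none reach the full schema.
{C, G, H}⁺: CGH→AM adds A, M → {A, C, G, H, M}. Minimal: {G, H}⁺ = {G, H}; {C, H}⁺ = {C, H}; {C, G}⁺ = {C, G} — none reach the full schema.
{C, H, M}⁺: CM→AG adds A, G → {A, C, G, H, M}. Minimal: {H, M}⁺ = {H, M}; {C, M}⁺ = {A, C, G, M}; {C, H}⁺ = {C, H} — none reach the full schema.
Any other superkey contains one of these as a subset, so there are no further candidate keys.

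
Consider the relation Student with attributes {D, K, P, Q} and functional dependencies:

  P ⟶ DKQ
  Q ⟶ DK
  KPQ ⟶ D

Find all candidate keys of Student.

{P}

Attribute P never appears on the right-hand side of any dependency, so P must belong to every candidate key.
{P}⁺ = {D, K, P, Q}, which is all of the schema, so {P} is the only candidate key.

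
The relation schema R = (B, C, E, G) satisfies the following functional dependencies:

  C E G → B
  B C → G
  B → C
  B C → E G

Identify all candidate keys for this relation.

{B}⁺: B→C adds C; BC→EG adds E, G → {B, C, E, G}.
{C, E, G}⁺: CEG→B adds B → {B, C, E, G}. Minimal: {E, G}⁺ = {E, G}; {C, G}⁺ = {C, G}; {C, E}⁺ = {C, E} — none reach the full schema.
Any other superkey contains one of these as a subset, so there are no further candidate keys.

(B), (C, E, G)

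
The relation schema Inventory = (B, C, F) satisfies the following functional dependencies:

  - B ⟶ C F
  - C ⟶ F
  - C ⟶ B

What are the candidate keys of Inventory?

B; C

{B}⁺: B→CF adds C, F → {B, C, F}.
{C}⁺: C→F adds F; C→B adds B → {B, C, F}.
Any other superkey contains one of these as a subset, so there are no further candidate keys.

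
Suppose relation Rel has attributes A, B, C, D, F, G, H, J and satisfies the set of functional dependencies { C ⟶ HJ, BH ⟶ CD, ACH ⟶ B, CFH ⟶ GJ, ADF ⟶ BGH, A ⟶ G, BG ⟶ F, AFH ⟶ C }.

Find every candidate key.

{A, C}⁺: C→HJ adds H, J; ACH→B adds B; A→G adds G; BG→F adds F; BH→CD adds D → {A, B, C, D, F, G, H, J}. Minimal: {C}⁺ = {C, H, J}; {A}⁺ = {A, G} — none reach the full schema.
{A, B, D}⁺: A→G adds G; BG→F adds F; ADF→BGH adds H; AFH→C adds C; C→HJ adds J → {A, B, C, D, F, G, H, J}. Minimal: {B, D}⁺ = {B, D}; {A, D}⁺ = {A, D, G}; {A, B}⁺ = {A, B, F, G} — none reach the full schema.
{A, B, H}⁺: BH→CD adds C, D; A→G adds G; BG→F adds F; C→HJ adds J → {A, B, C, D, F, G, H, J}. Minimal: {B, H}⁺ = {B, C, D, H, J}; {A, H}⁺ = {A, G, H}; {A, B}⁺ = {A, B, F, G} — none reach the full schema.
{A, D, F}⁺: ADF→BGH adds B, G, H; AFH→C adds C; C→HJ adds J → {A, B, C, D, F, G, H, J}. Minimal: {D, F}⁺ = {D, F}; {A, F}⁺ = {A, F, G}; {A, D}⁺ = {A, D, G} — none reach the full schema.
{A, F, H}⁺: A→G adds G; AFH→C adds C; C→HJ adds J; ACH→B adds B; BH→CD adds D → {A, B, C, D, F, G, H, J}. Minimal: {F, H}⁺ = {F, H}; {A, H}⁺ = {A, G, H}; {A, F}⁺ = {A, F, G} — none reach the full schema.
Any other superkey contains one of these as a subset, so there are no further candidate keys.

{A, C}; {A, B, D}; {A, B, H}; {A, D, F}; {A, F, H}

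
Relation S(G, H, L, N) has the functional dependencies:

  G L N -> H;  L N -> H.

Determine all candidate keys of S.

Attributes G, L, N never appear on any right-hand side, so every candidate key must contain {G, L, N}.
{G, L, N}⁺ = {G, H, L, N}, which is all of the schema, so {G, L, N} is the only candidate key.

{G, L, N}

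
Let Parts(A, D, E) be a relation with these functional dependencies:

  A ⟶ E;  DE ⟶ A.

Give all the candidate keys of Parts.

{A, D}, {D, E}

Attribute D never appears on the right-hand side of any dependency, so D must belong to every candidate key.
{D}⁺ = {D}, which is not all of the schema, so we must add further attributes.
{A, D}⁺: A→E adds E → {A, D, E}. Minimal: {D}⁺ = {D}; {A}⁺ = {A, E} — none reach the full schema.
{D, E}⁺: DE→A adds A → {A, D, E}. Minimal: {E}⁺ = {E}; {D}⁺ = {D} — none reach the full schema.
Any other superkey contains one of these as a subset, so there are no further candidate keys.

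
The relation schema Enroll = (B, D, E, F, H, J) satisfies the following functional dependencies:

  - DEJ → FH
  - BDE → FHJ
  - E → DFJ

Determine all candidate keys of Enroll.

Attributes B, E never appear on any right-hand side, so every candidate key must contain {B, E}.
{B, E}⁺ = {B, D, E, F, H, J}, which is all of the schema, so {B, E} is the only candidate key.

{B, E}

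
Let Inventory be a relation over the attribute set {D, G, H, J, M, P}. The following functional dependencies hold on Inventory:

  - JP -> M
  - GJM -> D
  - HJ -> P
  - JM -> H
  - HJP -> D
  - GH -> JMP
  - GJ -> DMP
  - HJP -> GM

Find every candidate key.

{G, H}⁺: GH→JMP adds J, M, P; GJ→DMP adds D → {D, G, H, J, M, P}. Minimal: {H}⁺ = {H}; {G}⁺ = {G} — none reach the full schema.
{G, J}⁺: GJ→DMP adds D, M, P; JM→H adds H → {D, G, H, J, M, P}. Minimal: {J}⁺ = {J}; {G}⁺ = {G} — none reach the full schema.
{H, J}⁺: HJ→P adds P; HJP→D adds D; HJP→GM adds G, M → {D, G, H, J, M, P}. Minimal: {J}⁺ = {J}; {H}⁺ = {H} — none reach the full schema.
{J, M}⁺: JM→H adds H; HJ→P adds P; HJP→D adds D; HJP→GM adds G → {D, G, H, J, M, P}. Minimal: {M}⁺ = {M}; {J}⁺ = {J} — none reach the full schema.
{J, P}⁺: JP→M adds M; JM→H adds H; HJP→D adds D; HJP→GM adds G → {D, G, H, J, M, P}. Minimal: {P}⁺ = {P}; {J}⁺ = {J} — none reach the full schema.

(G, H); (G, J); (H, J); (J, M); (J, P)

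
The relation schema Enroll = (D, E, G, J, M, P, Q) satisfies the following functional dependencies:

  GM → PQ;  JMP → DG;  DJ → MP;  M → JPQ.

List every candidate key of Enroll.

{E, M}⁺: M→JPQ adds J, P, Q; JMP→DG adds D, G → {D, E, G, J, M, P, Q}. Minimal: {M}⁺ = {D, G, J, M, P, Q}; {E}⁺ = {E} — none reach the full schema.
{D, E, J}⁺: DJ→MP adds M, P; M→JPQ adds Q; JMP→DG adds G → {D, E, G, J, M, P, Q}. Minimal: {E, J}⁺ = {E, J}; {D, J}⁺ = {D, G, J, M, P, Q}; {D, E}⁺ = {D, E} — none reach the full schema.
Any other superkey contains one of these as a subset, so there are no further candidate keys.

{E, M}; {D, E, J}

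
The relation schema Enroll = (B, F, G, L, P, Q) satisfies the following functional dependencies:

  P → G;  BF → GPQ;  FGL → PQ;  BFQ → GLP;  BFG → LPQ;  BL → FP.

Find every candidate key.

{B, F}⁺: BF→GPQ adds G, P, Q; BFQ→GLP adds L → {B, F, G, L, P, Q}. Minimal: {F}⁺ = {F}; {B}⁺ = {B} — none reach the full schema.
{B, L}⁺: BL→FP adds F, P; P→G adds G; BF→GPQ adds Q → {B, F, G, L, P, Q}. Minimal: {L}⁺ = {L}; {B}⁺ = {B} — none reach the full schema.
Any other superkey contains one of these as a subset, so there are no further candidate keys.

(B, F), (B, L)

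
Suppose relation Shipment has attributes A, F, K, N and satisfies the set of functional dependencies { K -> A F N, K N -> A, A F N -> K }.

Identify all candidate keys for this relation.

{K}⁺: K→AFN adds A, F, N → {A, F, K, N}.
{A, F, N}⁺: AFN→K adds K → {A, F, K, N}. Minimal: {F, N}⁺ = {F, N}; {A, N}⁺ = {A, N}; {A, F}⁺ = {A, F} — none reach the full schema.
Any other superkey contains one of these as a subset, so there are no further candidate keys.

K; AFN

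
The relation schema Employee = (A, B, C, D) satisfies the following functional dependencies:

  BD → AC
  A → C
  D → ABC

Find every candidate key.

{D}

Attribute D never appears on the right-hand side of any dependency, so D must belong to every candidate key.
{D}⁺ = {A, B, C, D}, which is all of the schema, so {D} is the only candidate key.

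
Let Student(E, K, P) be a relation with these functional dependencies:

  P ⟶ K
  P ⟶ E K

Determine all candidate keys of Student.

{P}

Attribute P never appears on the right-hand side of any dependency, so P must belong to every candidate key.
{P}⁺ = {E, K, P}, which is all of the schema, so {P} is the only candidate key.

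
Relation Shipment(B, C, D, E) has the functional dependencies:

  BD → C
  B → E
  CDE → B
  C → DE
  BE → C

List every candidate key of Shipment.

{B}⁺: B→E adds E; BE→C adds C; C→DE adds D → {B, C, D, E}.
{C}⁺: C→DE adds D, E; CDE→B adds B → {B, C, D, E}.
Any other superkey contains one of these as a subset, so there are no further candidate keys.

{B}; {C}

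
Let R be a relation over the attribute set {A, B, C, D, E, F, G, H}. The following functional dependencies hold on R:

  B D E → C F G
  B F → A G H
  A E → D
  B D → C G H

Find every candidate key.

{A, B, E}, {B, D, E}, {B, E, F}

{A, B, E}⁺: AE→D adds D; BD→CGH adds C, G, H; BDE→CFG adds F → {A, B, C, D, E, F, G, H}. Minimal: {B, E}⁺ = {B, E}; {A, E}⁺ = {A, D, E}; {A, B}⁺ = {A, B} — none reach the full schema.
{B, D, E}⁺: BDE→CFG adds C, F, G; BF→AGH adds A, H → {A, B, C, D, E, F, G, H}. Minimal: {D, E}⁺ = {D, E}; {B, E}⁺ = {B, E}; {B, D}⁺ = {B, C, D, G, H} — none reach the full schema.
{B, E, F}⁺: BF→AGH adds A, G, H; AE→D adds D; BD→CGH adds C → {A, B, C, D, E, F, G, H}. Minimal: {E, F}⁺ = {E, F}; {B, F}⁺ = {A, B, F, G, H}; {B, E}⁺ = {B, E} — none reach the full schema.
Any other superkey contains one of these as a subset, so there are no further candidate keys.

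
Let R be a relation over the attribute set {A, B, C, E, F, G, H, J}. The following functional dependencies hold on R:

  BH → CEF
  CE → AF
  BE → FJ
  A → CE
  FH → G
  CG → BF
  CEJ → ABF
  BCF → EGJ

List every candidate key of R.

{A, H}⁺: A→CE adds C, E; CE→AF adds F; FH→G adds G; CG→BF adds B; BCF→EGJ adds J → {A, B, C, E, F, G, H, J}.
{B, H}⁺: BH→CEF adds C, E, F; CE→AF adds A; BE→FJ adds J; FH→G adds G → {A, B, C, E, F, G, H, J}.
{C, E, H}⁺: CE→AF adds A, F; FH→G adds G; CG→BF adds B; BCF→EGJ adds J → {A, B, C, E, F, G, H, J}.
{C, F, H}⁺: FH→G adds G; CG→BF adds B; BCF→EGJ adds E, J; CE→AF adds A → {A, B, C, E, F, G, H, J}.
{C, G, H}⁺: CG→BF adds B, F; BCF→EGJ adds E, J; CE→AF adds A → {A, B, C, E, F, G, H, J}.
Any other superkey contains one of these as a subset, so there are no further candidate keys.

AH, BH, CEH, CFH, CGH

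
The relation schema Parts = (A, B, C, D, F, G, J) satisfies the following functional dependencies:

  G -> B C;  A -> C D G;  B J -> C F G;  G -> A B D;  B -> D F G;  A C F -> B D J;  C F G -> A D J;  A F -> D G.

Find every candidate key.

A, B, G

{A}⁺: A→CDG adds C, D, G; G→ABD adds B; B→DFG adds F; ACF→BDJ adds J → {A, B, C, D, F, G, J}.
{B}⁺: B→DFG adds D, F, G; G→BC adds C; G→ABD adds A; ACF→BDJ adds J → {A, B, C, D, F, G, J}.
{G}⁺: G→BC adds B, C; G→ABD adds A, D; B→DFG adds F; ACF→BDJ adds J → {A, B, C, D, F, G, J}.
Any other superkey contains one of these as a subset, so there are no further candidate keys.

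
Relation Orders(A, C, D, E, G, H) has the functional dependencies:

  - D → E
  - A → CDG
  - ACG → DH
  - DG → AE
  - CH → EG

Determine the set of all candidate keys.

{A}, {D, G}, {C, D, H}

{A}⁺: A→CDG adds C, D, G; ACG→DH adds H; DG→AE adds E → {A, C, D, E, G, H}.
{D, G}⁺: D→E adds E; DG→AE adds A; A→CDG adds C; ACG→DH adds H → {A, C, D, E, G, H}. Minimal: {G}⁺ = {G}; {D}⁺ = {D, E} — none reach the full schema.
{C, D, H}⁺: D→E adds E; CH→EG adds G; DG→AE adds A → {A, C, D, E, G, H}. Minimal: {D, H}⁺ = {D, E, H}; {C, H}⁺ = {C, E, G, H}; {C, D}⁺ = {C, D, E} — none reach the full schema.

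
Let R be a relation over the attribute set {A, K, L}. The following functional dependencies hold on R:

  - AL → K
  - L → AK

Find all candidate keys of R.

{L}⁺: L→AK adds A, K → {A, K, L}.
No other minimal superkey exists.

{L}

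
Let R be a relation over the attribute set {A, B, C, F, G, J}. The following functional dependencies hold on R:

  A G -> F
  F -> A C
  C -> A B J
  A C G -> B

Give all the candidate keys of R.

{A, G}⁺: AG→F adds F; F→AC adds C; C→ABJ adds B, J → {A, B, C, F, G, J}. Minimal: {G}⁺ = {G}; {A}⁺ = {A} — none reach the full schema.
{C, G}⁺: C→ABJ adds A, B, J; AG→F adds F → {A, B, C, F, G, J}. Minimal: {G}⁺ = {G}; {C}⁺ = {A, B, C, J} — none reach the full schema.
{F, G}⁺: F→AC adds A, C; C→ABJ adds B, J → {A, B, C, F, G, J}. Minimal: {G}⁺ = {G}; {F}⁺ = {A, B, C, F, J} — none reach the full schema.

AG, CG, FG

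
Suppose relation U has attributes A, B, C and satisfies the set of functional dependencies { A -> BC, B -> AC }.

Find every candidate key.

A, B

{A}⁺: A→BC adds B, C → {A, B, C}.
{B}⁺: B→AC adds A, C → {A, B, C}.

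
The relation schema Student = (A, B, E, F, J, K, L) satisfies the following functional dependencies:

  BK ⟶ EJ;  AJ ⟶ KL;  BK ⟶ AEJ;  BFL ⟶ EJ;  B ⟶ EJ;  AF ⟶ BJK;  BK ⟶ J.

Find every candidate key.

AF, BFK

Attribute F never appears on the right-hand side of any dependency, so F must belong to every candidate key.
{F}⁺ = {F}, which is not all of the schema, so we must add further attributes.
{A, F}⁺: AF→BJK adds B, J, K; BK→EJ adds E; AJ→KL adds L → {A, B, E, F, J, K, L}. Minimal: {F}⁺ = {F}; {A}⁺ = {A} — none reach the full schema.
{B, F, K}⁺: BK→EJ adds E, J; BK→AEJ adds A; AJ→KL adds L → {A, B, E, F, J, K, L}. Minimal: {F, K}⁺ = {F, K}; {B, K}⁺ = {A, B, E, J, K, L}; {B, F}⁺ = {B, E, F, J} — none reach the full schema.
Any other superkey contains one of these as a subset, so there are no further candidate keys.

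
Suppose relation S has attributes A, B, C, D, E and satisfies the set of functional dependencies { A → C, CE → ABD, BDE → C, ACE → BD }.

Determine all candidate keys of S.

AE, CE, BDE

Attribute E never appears on the right-hand side of any dependency, so E must belong to every candidate key.
{E}⁺ = {E}, which is not all of the schema, so we must add further attributes.
{A, E}⁺: A→C adds C; CE→ABD adds B, D → {A, B, C, D, E}.
{C, E}⁺: CE→ABD adds A, B, D → {A, B, C, D, E}.
{B, D, E}⁺: BDE→C adds C; CE→ABD adds A → {A, B, C, D, E}.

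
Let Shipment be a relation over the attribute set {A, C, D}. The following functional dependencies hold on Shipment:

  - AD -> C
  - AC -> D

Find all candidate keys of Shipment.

Attribute A never appears on the right-hand side of any dependency, so A must belong to every candidate key.
{A}⁺ = {A}, which is not all of the schema, so we must add further attributes.
{A, C}⁺: AC→D adds D → {A, C, D}.
{A, D}⁺: AD→C adds C → {A, C, D}.
Any other superkey contains one of these as a subset, so there are no further candidate keys.

AC, AD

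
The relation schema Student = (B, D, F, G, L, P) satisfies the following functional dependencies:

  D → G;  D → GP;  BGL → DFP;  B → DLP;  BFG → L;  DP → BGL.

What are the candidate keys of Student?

{B}⁺: B→DLP adds D, L, P; DP→BGL adds G; BGL→DFP adds F → {B, D, F, G, L, P}.
{D}⁺: D→G adds G; D→GP adds P; DP→BGL adds B, L; BGL→DFP adds F → {B, D, F, G, L, P}.
Any other superkey contains one of these as a subset, so there are no further candidate keys.

{B}, {D}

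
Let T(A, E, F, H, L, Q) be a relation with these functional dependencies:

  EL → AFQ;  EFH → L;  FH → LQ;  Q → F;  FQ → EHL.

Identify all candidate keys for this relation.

{Q}⁺: Q→F adds F; FQ→EHL adds E, H, L; EL→AFQ adds A → {A, E, F, H, L, Q}.
{E, L}⁺: EL→AFQ adds A, F, Q; FQ→EHL adds H → {A, E, F, H, L, Q}. Minimal: {L}⁺ = {L}; {E}⁺ = {E} — none reach the full schema.
{F, H}⁺: FH→LQ adds L, Q; FQ→EHL adds E; EL→AFQ adds A → {A, E, F, H, L, Q}. Minimal: {H}⁺ = {H}; {F}⁺ = {F} — none reach the full schema.

(Q); (E, L); (F, H)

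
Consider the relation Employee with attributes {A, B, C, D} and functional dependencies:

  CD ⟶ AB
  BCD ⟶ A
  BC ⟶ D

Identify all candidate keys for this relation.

Attribute C never appears on the right-hand side of any dependency, so C must belong to every candidate key.
{C}⁺ = {C}, which is not all of the schema, so we must add further attributes.
{B, C}⁺: BC→D adds D; CD→AB adds A → {A, B, C, D}.
{C, D}⁺: CD→AB adds A, B → {A, B, C, D}.

{B, C}, {C, D}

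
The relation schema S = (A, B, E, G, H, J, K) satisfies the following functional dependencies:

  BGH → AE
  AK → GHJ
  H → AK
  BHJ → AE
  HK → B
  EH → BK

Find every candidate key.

{H}, {A, K}

{H}⁺: H→AK adds A, K; HK→B adds B; AK→GHJ adds G, J; BHJ→AE adds E → {A, B, E, G, H, J, K}.
{A, K}⁺: AK→GHJ adds G, H, J; HK→B adds B; BGH→AE adds E → {A, B, E, G, H, J, K}.
Any other superkey contains one of these as a subset, so there are no further candidate keys.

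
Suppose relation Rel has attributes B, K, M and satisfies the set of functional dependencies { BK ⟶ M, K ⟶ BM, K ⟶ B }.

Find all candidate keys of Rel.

{K}

Attribute K never appears on the right-hand side of any dependency, so K must belong to every candidate key.
{K}⁺ = {B, K, M}, which is all of the schema, so {K} is the only candidate key.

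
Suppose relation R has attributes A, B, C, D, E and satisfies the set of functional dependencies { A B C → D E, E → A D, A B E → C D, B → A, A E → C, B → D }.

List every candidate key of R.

{B, C}; {B, E}

Attribute B never appears on the right-hand side of any dependency, so B must belong to every candidate key.
{B}⁺ = {A, B, D}, which is not all of the schema, so we must add further attributes.
{B, C}⁺: B→A adds A; B→D adds D; ABC→DE adds E → {A, B, C, D, E}. Minimal: {C}⁺ = {C}; {B}⁺ = {A, B, D} — none reach the full schema.
{B, E}⁺: E→AD adds A, D; ABE→CD adds C → {A, B, C, D, E}. Minimal: {E}⁺ = {A, C, D, E}; {B}⁺ = {A, B, D} — none reach the full schema.
Any other superkey contains one of these as a subset, so there are no further candidate keys.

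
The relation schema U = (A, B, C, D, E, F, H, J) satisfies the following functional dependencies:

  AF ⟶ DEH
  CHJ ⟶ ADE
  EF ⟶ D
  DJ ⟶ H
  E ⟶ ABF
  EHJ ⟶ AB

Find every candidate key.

{C, D, J}, {C, E, J}, {C, H, J}, {A, C, F, J}

Attributes C, J never appear on any right-hand side, so every candidate key must contain {C, J}.
{C, J}⁺ = {C, J}, which is not all of the schema, so we must add further attributes.
{C, D, J}⁺: DJ→H adds H; CHJ→ADE adds A, E; E→ABF adds B, F → {A, B, C, D, E, F, H, J}. Minimal: {D, J}⁺ = {D, H, J}; {C, J}⁺ = {C, J}; {C, D}⁺ = {C, D} — none reach the full schema.
{C, E, J}⁺: E→ABF adds A, B, F; AF→DEH adds D, H → {A, B, C, D, E, F, H, J}. Minimal: {E, J}⁺ = {A, B, D, E, F, H, J}; {C, J}⁺ = {C, J}; {C, E}⁺ = {A, B, C, D, E, F, H} — none reach the full schema.
{C, H, J}⁺: CHJ→ADE adds A, D, E; E→ABF adds B, F → {A, B, C, D, E, F, H, J}. Minimal: {H, J}⁺ = {H, J}; {C, J}⁺ = {C, J}; {C, H}⁺ = {C, H} — none reach the full schema.
{A, C, F, J}⁺: AF→DEH adds D, E, H; E→ABF adds B → {A, B, C, D, E, F, H, J}. Minimal: {C, F, J}⁺ = {C, F, J}; {A, F, J}⁺ = {A, B, D, E, F, H, J}; {A, C, J}⁺ = {A, C, J}; … — none reach the full schema.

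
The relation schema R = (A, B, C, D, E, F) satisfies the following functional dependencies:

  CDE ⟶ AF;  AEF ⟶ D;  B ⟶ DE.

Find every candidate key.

Attributes B, C never appear on any right-hand side, so every candidate key must contain {B, C}.
{B, C}⁺ = {A, B, C, D, E, F}, which is all of the schema, so {B, C} is the only candidate key.

BC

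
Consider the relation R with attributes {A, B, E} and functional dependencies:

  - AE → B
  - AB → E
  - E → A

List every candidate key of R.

{E}⁺: E→A adds A; AE→B adds B → {A, B, E}.
{A, B}⁺: AB→E adds E → {A, B, E}. Minimal: {B}⁺ = {B}; {A}⁺ = {A} — none reach the full schema.
Any other superkey contains one of these as a subset, so there are no further candidate keys.

{E}, {A, B}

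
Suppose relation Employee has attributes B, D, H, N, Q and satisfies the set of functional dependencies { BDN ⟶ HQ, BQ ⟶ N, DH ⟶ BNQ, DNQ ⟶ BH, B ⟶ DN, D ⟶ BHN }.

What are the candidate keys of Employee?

{B}⁺: B→DN adds D, N; D→BHN adds H; BDN→HQ adds Q → {B, D, H, N, Q}.
{D}⁺: D→BHN adds B, H, N; BDN→HQ adds Q → {B, D, H, N, Q}.

B; D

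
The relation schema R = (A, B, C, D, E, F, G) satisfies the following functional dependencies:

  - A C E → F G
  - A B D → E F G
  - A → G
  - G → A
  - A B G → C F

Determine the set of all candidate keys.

{A, B, D}⁺: ABD→EFG adds E, F, G; ABG→CF adds C → {A, B, C, D, E, F, G}. Minimal: {B, D}⁺ = {B, D}; {A, D}⁺ = {A, D, G}; {A, B}⁺ = {A, B, C, F, G} — none reach the full schema.
{B, D, G}⁺: G→A adds A; ABG→CF adds C, F; ABD→EFG adds E → {A, B, C, D, E, F, G}. Minimal: {D, G}⁺ = {A, D, G}; {B, G}⁺ = {A, B, C, F, G}; {B, D}⁺ = {B, D} — none reach the full schema.

{A, B, D}, {B, D, G}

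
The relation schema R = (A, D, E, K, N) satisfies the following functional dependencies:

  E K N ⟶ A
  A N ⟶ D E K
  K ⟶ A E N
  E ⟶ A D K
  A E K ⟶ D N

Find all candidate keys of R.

E, K, AN

{E}⁺: E→ADK adds A, D, K; AEK→DN adds N → {A, D, E, K, N}.
{K}⁺: K→AEN adds A, E, N; E→ADK adds D → {A, D, E, K, N}.
{A, N}⁺: AN→DEK adds D, E, K → {A, D, E, K, N}. Minimal: {N}⁺ = {N}; {A}⁺ = {A} — none reach the full schema.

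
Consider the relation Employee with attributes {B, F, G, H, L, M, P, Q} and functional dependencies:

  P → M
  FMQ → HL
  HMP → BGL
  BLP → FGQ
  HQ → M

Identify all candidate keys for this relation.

{H, P}, {B, L, P}, {F, P, Q}

Attribute P never appears on the right-hand side of any dependency, so P must belong to every candidate key.
{P}⁺ = {M, P}, which is not all of the schema, so we must add further attributes.
{H, P}⁺: P→M adds M; HMP→BGL adds B, G, L; BLP→FGQ adds F, Q → {B, F, G, H, L, M, P, Q}. Minimal: {P}⁺ = {M, P}; {H}⁺ = {H} — none reach the full schema.
{B, L, P}⁺: P→M adds M; BLP→FGQ adds F, G, Q; FMQ→HL adds H → {B, F, G, H, L, M, P, Q}. Minimal: {L, P}⁺ = {L, M, P}; {B, P}⁺ = {B, M, P}; {B, L}⁺ = {B, L} — none reach the full schema.
{F, P, Q}⁺: P→M adds M; FMQ→HL adds H, L; HMP→BGL adds B, G → {B, F, G, H, L, M, P, Q}. Minimal: {P, Q}⁺ = {M, P, Q}; {F, Q}⁺ = {F, Q}; {F, P}⁺ = {F, M, P} — none reach the full schema.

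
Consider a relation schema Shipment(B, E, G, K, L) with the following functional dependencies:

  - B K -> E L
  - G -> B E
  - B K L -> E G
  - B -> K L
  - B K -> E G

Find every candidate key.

{B}⁺: B→KL adds K, L; BK→EG adds E, G → {B, E, G, K, L}.
{G}⁺: G→BE adds B, E; B→KL adds K, L → {B, E, G, K, L}.

(B); (G)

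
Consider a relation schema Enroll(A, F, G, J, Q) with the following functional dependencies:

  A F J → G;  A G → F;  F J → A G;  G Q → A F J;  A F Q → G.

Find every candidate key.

{G, Q}⁺: GQ→AFJ adds A, F, J → {A, F, G, J, Q}. Minimal: {Q}⁺ = {Q}; {G}⁺ = {G} — none reach the full schema.
{A, F, Q}⁺: AFQ→G adds G; GQ→AFJ adds J → {A, F, G, J, Q}. Minimal: {F, Q}⁺ = {F, Q}; {A, Q}⁺ = {A, Q}; {A, F}⁺ = {A, F} — none reach the full schema.
{F, J, Q}⁺: FJ→AG adds A, G → {A, F, G, J, Q}. Minimal: {J, Q}⁺ = {J, Q}; {F, Q}⁺ = {F, Q}; {F, J}⁺ = {A, F, G, J} — none reach the full schema.

GQ; AFQ; FJQ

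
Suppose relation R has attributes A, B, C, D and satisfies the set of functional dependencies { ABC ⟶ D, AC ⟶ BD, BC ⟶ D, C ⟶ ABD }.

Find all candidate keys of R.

(C)

{C}⁺: C→ABD adds A, B, D → {A, B, C, D}.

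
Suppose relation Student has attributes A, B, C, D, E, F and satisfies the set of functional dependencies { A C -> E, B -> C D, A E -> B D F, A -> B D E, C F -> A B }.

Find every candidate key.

(A), (B, F), (C, F)

{A}⁺: A→BDE adds B, D, E; B→CD adds C; AE→BDF adds F → {A, B, C, D, E, F}.
{B, F}⁺: B→CD adds C, D; CF→AB adds A; AC→E adds E → {A, B, C, D, E, F}. Minimal: {F}⁺ = {F}; {B}⁺ = {B, C, D} — none reach the full schema.
{C, F}⁺: CF→AB adds A, B; AC→E adds E; B→CD adds D → {A, B, C, D, E, F}. Minimal: {F}⁺ = {F}; {C}⁺ = {C} — none reach the full schema.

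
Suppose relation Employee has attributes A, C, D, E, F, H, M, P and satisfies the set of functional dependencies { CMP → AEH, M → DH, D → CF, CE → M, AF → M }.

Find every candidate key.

{M, P}, {A, D, P}, {A, F, P}, {C, E, P}, {D, E, P}

Attribute P never appears on the right-hand side of any dependency, so P must belong to every candidate key.
{P}⁺ = {P}, which is not all of the schema, so we must add further attributes.
{M, P}⁺: M→DH adds D, H; D→CF adds C, F; CMP→AEH adds A, E → {A, C, D, E, F, H, M, P}. Minimal: {P}⁺ = {P}; {M}⁺ = {C, D, F, H, M} — none reach the full schema.
{A, D, P}⁺: D→CF adds C, F; AF→M adds M; CMP→AEH adds E, H → {A, C, D, E, F, H, M, P}. Minimal: {D, P}⁺ = {C, D, F, P}; {A, P}⁺ = {A, P}; {A, D}⁺ = {A, C, D, F, H, M} — none reach the full schema.
{A, F, P}⁺: AF→M adds M; M→DH adds D, H; D→CF adds C; CMP→AEH adds E → {A, C, D, E, F, H, M, P}. Minimal: {F, P}⁺ = {F, P}; {A, P}⁺ = {A, P}; {A, F}⁺ = {A, C, D, F, H, M} — none reach the full schema.
{C, E, P}⁺: CE→M adds M; CMP→AEH adds A, H; M→DH adds D; D→CF adds F → {A, C, D, E, F, H, M, P}. Minimal: {E, P}⁺ = {E, P}; {C, P}⁺ = {C, P}; {C, E}⁺ = {C, D, E, F, H, M} — none reach the full schema.
{D, E, P}⁺: D→CF adds C, F; CE→M adds M; CMP→AEH adds A, H → {A, C, D, E, F, H, M, P}. Minimal: {E, P}⁺ = {E, P}; {D, P}⁺ = {C, D, F, P}; {D, E}⁺ = {C, D, E, F, H, M} — none reach the full schema.
Any other superkey contains one of these as a subset, so there are no further candidate keys.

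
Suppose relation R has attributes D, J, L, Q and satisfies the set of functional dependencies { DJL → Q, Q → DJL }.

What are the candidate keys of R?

{Q}⁺: Q→DJL adds D, J, L → {D, J, L, Q}.
{D, J, L}⁺: DJL→Q adds Q → {D, J, L, Q}.

Q; DJL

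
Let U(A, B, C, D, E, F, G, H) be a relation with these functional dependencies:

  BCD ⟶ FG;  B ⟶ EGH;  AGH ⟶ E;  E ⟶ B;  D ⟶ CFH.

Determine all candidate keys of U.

Attributes A, D never appear on any right-hand side, so every candidate key must contain {A, D}.
{A, D}⁺ = {A, C, D, F, H}, which is not all of the schema, so we must add further attributes.
{A, B, D}⁺: B→EGH adds E, G, H; D→CFH adds C, F → {A, B, C, D, E, F, G, H}. Minimal: {B, D}⁺ = {B, C, D, E, F, G, H}; {A, D}⁺ = {A, C, D, F, H}; {A, B}⁺ = {A, B, E, G, H} — none reach the full schema.
{A, D, E}⁺: E→B adds B; D→CFH adds C, F, H; BCD→FG adds G → {A, B, C, D, E, F, G, H}. Minimal: {D, E}⁺ = {B, C, D, E, F, G, H}; {A, E}⁺ = {A, B, E, G, H}; {A, D}⁺ = {A, C, D, F, H} — none reach the full schema.
{A, D, G}⁺: D→CFH adds C, F, H; AGH→E adds E; E→B adds B → {A, B, C, D, E, F, G, H}. Minimal: {D, G}⁺ = {C, D, F, G, H}; {A, G}⁺ = {A, G}; {A, D}⁺ = {A, C, D, F, H} — none reach the full schema.

{A, B, D}, {A, D, E}, {A, D, G}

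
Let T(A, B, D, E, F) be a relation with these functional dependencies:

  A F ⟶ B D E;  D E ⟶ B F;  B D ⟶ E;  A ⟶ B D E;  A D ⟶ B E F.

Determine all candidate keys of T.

A

Attribute A never appears on the right-hand side of any dependency, so A must belong to every candidate key.
{A}⁺ = {A, B, D, E, F}, which is all of the schema, so {A} is the only candidate key.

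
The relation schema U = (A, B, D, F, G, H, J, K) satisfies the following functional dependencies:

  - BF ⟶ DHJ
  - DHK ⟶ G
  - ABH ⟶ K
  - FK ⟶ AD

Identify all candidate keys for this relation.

(A, B, F); (B, F, K)

{A, B, F}⁺: BF→DHJ adds D, H, J; ABH→K adds K; DHK→G adds G → {A, B, D, F, G, H, J, K}. Minimal: {B, F}⁺ = {B, D, F, H, J}; {A, F}⁺ = {A, F}; {A, B}⁺ = {A, B} — none reach the full schema.
{B, F, K}⁺: BF→DHJ adds D, H, J; DHK→G adds G; FK→AD adds A → {A, B, D, F, G, H, J, K}. Minimal: {F, K}⁺ = {A, D, F, K}; {B, K}⁺ = {B, K}; {B, F}⁺ = {B, D, F, H, J} — none reach the full schema.
Any other superkey contains one of these as a subset, so there are no further candidate keys.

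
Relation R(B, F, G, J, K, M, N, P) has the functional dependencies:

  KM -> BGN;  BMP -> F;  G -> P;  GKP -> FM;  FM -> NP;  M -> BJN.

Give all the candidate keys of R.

Attribute K never appears on the right-hand side of any dependency, so K must belong to every candidate key.
{K}⁺ = {K}, which is not all of the schema, so we must add further attributes.
{G, K}⁺: G→P adds P; GKP→FM adds F, M; FM→NP adds N; M→BJN adds B, J → {B, F, G, J, K, M, N, P}.
{K, M}⁺: KM→BGN adds B, G, N; G→P adds P; GKP→FM adds F; M→BJN adds J → {B, F, G, J, K, M, N, P}.
Any other superkey contains one of these as a subset, so there are no further candidate keys.

GK, KM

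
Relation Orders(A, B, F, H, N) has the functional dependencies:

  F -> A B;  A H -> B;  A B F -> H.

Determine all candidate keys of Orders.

Attributes F, N never appear on any right-hand side, so every candidate key must contain {F, N}.
{F, N}⁺ = {A, B, F, H, N}, which is all of the schema, so {F, N} is the only candidate key.

{F, N}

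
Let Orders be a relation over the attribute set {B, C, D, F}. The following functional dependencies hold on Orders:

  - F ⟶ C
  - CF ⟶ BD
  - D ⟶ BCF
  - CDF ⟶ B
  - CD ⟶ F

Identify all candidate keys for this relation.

{D}, {F}

{D}⁺: D→BCF adds B, C, F → {B, C, D, F}.
{F}⁺: F→C adds C; CF→BD adds B, D → {B, C, D, F}.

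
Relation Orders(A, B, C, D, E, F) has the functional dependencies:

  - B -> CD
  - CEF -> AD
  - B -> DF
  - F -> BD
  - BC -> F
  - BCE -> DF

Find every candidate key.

Attribute E never appears on the right-hand side of any dependency, so E must belong to every candidate key.
{E}⁺ = {E}, which is not all of the schema, so we must add further attributes.
{B, E}⁺: B→CD adds C, D; B→DF adds F; CEF→AD adds A → {A, B, C, D, E, F}. Minimal: {E}⁺ = {E}; {B}⁺ = {B, C, D, F} — none reach the full schema.
{E, F}⁺: F→BD adds B, D; B→CD adds C; CEF→AD adds A → {A, B, C, D, E, F}. Minimal: {F}⁺ = {B, C, D, F}; {E}⁺ = {E} — none reach the full schema.
Any other superkey contains one of these as a subset, so there are no further candidate keys.

{B, E}, {E, F}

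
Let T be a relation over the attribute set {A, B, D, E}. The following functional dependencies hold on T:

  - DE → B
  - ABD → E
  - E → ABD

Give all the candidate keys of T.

E, ABD

{E}⁺: E→ABD adds A, B, D → {A, B, D, E}.
{A, B, D}⁺: ABD→E adds E → {A, B, D, E}.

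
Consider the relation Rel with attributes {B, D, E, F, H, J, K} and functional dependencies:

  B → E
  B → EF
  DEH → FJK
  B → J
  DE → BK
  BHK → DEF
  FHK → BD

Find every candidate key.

Attribute H never appears on the right-hand side of any dependency, so H must belong to every candidate key.
{H}⁺ = {H}, which is not all of the schema, so we must add further attributes.
{B, D, H}⁺: B→E adds E; B→EF adds F; DEH→FJK adds J, K → {B, D, E, F, H, J, K}.
{B, H, K}⁺: B→E adds E; B→EF adds F; B→J adds J; BHK→DEF adds D → {B, D, E, F, H, J, K}.
{D, E, H}⁺: DEH→FJK adds F, J, K; DE→BK adds B → {B, D, E, F, H, J, K}.
{F, H, K}⁺: FHK→BD adds B, D; B→E adds E; DEH→FJK adds J → {B, D, E, F, H, J, K}.

{B, D, H}; {B, H, K}; {D, E, H}; {F, H, K}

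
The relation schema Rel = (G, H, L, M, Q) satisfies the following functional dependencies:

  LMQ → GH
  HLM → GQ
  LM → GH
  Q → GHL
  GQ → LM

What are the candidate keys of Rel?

Q; LM

{Q}⁺: Q→GHL adds G, H, L; GQ→LM adds M → {G, H, L, M, Q}.
{L, M}⁺: LM→GH adds G, H; HLM→GQ adds Q → {G, H, L, M, Q}. Minimal: {M}⁺ = {M}; {L}⁺ = {L} — none reach the full schema.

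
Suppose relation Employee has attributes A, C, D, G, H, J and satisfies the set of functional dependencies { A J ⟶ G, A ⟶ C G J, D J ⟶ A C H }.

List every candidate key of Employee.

{A, D}; {D, J}

Attribute D never appears on the right-hand side of any dependency, so D must belong to every candidate key.
{D}⁺ = {D}, which is not all of the schema, so we must add further attributes.
{A, D}⁺: A→CGJ adds C, G, J; DJ→ACH adds H → {A, C, D, G, H, J}. Minimal: {D}⁺ = {D}; {A}⁺ = {A, C, G, J} — none reach the full schema.
{D, J}⁺: DJ→ACH adds A, C, H; AJ→G adds G → {A, C, D, G, H, J}. Minimal: {J}⁺ = {J}; {D}⁺ = {D} — none reach the full schema.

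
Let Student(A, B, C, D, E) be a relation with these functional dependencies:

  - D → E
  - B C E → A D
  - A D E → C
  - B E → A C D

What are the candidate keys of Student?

Attribute B never appears on the right-hand side of any dependency, so B must belong to every candidate key.
{B}⁺ = {B}, which is not all of the schema, so we must add further attributes.
{B, D}⁺: D→E adds E; BE→ACD adds A, C → {A, B, C, D, E}. Minimal: {D}⁺ = {D, E}; {B}⁺ = {B} — none reach the full schema.
{B, E}⁺: BE→ACD adds A, C, D → {A, B, C, D, E}. Minimal: {E}⁺ = {E}; {B}⁺ = {B} — none reach the full schema.
Any other superkey contains one of these as a subset, so there are no further candidate keys.

{B, D}; {B, E}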